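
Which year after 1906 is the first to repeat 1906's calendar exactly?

Two years share a calendar iff Jan 1 falls on the same weekday and both are leap or both are common. 1906: Jan 1 is Monday, common year.
1907: Jan 1 Tuesday, common
1908: Jan 1 Wednesday, leap
1909: Jan 1 Friday, common
1910: Jan 1 Saturday, common
1911: Jan 1 Sunday, common
1912: Jan 1 Monday, leap
1913: Jan 1 Wednesday, common
1914: Jan 1 Thursday, common
1915: Jan 1 Friday, common
1916: Jan 1 Saturday, leap
1917: Jan 1 Monday, common
1917 matches on both conditions.

1917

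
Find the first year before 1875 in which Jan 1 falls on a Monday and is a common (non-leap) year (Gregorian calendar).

Jan 1 advances by 2 weekdays after a leap year and by 1 after a common year.
1875: Jan 1 is Friday.
1874: Thursday
1873: Wednesday
1872: Monday (leap)
1871: Sunday
1870: Saturday
1869: Friday
1868: Wednesday (leap)
1867: Tuesday
1866: Monday
1866 begins on a Monday and is a common year.

1866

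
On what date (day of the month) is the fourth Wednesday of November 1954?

November 1, 1954 is a Monday, so the first Wednesday is the 3rd.
The fourth Wednesday is 3 + 21 = 24.

24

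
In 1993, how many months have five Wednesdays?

A month of length L has five Wednesdays iff its first Wednesday is on day ≤ L−28 (so day 1–3 in a 31-day month, 1–2 in a 30-day month, day 1 in a leap February).
Checking each month of 1993: Jan starts Fri (31d); Feb starts Mon (28d); Mar starts Mon (31d) ✓; Apr starts Thu (30d); May starts Sat (31d); Jun starts Tue (30d) ✓; Jul starts Thu (31d); Aug starts Sun (31d); Sep starts Wed (30d) ✓; Oct starts Fri (31d); Nov starts Mon (30d); Dec starts Wed (31d) ✓.
Five-Wednesday months: March, June, September, December → 4.

4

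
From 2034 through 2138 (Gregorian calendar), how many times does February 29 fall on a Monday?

Leap years in 2034–2138: 25 of them.
Feb 29 weekday advances by 5 (mod 7) from one leap year to the next four years later (or differs when a century non-leap intervenes).
Leap-day weekdays: 2036:Fri 2040:Wed 2044:Mon✓ 2048:Sat 2052:Thu 2056:Tue 2060:Sun 2064:Fri 2068:Wed 2072:Mon✓ 2076:Sat 2080:Thu 2084:Tue 2088:Sun 2092:Fri 2096:Wed 2104:Fri 2108:Wed 2112:Mon✓ 2116:Sat 2120:Thu 2124:Tue 2128:Sun 2132:Fri 2136:Wed
Monday: 2044, 2072, 2112 → 3.

3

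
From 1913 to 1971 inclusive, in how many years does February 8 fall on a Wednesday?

Track February 8's weekday year by year (advancing +1, or +2 across a Feb 29):
  1913: Sat  1914: Sun (+1)  1915: Mon (+1)  1916: Tue (+1)  1917: Thu (+2)
  1918: Fri (+1)  1919: Sat (+1)  1920: Sun (+1)  1921: Tue (+2)  1922: Wed (+1) ✓
  1923: Thu (+1)  1924: Fri (+1)  1925: Sun (+2)  1926: Mon (+1)  … (31 more years) …
  1958: Sat (+1)  1959: Sun (+1)  1960: Mon (+1)  1961: Wed (+2) ✓  1962: Thu (+1)
  1963: Fri (+1)  1964: Sat (+1)  1965: Mon (+2)  1966: Tue (+1)  1967: Wed (+1) ✓
  1968: Thu (+1)  1969: Sat (+2)  1970: Sun (+1)  1971: Mon (+1)
Wednesday years: 1922, 1928, 1933, 1939, 1950, 1956, 1961, 1967 — 8 in total.

8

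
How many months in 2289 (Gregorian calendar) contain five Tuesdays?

A month of length L has five Tuesdays iff its first Tuesday is on day ≤ L−28 (so day 1–3 in a 31-day month, 1–2 in a 30-day month, day 1 in a leap February).
Checking each month of 2289: Jan starts Tue (31d) ✓; Feb starts Fri (28d); Mar starts Fri (31d); Apr starts Mon (30d) ✓; May starts Wed (31d); Jun starts Sat (30d); Jul starts Mon (31d) ✓; Aug starts Thu (31d); Sep starts Sun (30d); Oct starts Tue (31d) ✓; Nov starts Fri (30d); Dec starts Sun (31d) ✓.
Five-Tuesday months: January, April, July, October, December → 5.

5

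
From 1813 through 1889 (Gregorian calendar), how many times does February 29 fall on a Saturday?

2

Leap years in 1813–1889: 19 of them.
Feb 29 weekday advances by 5 (mod 7) from one leap year to the next four years later (or differs when a century non-leap intervenes).
Leap-day weekdays: 1816:Thu 1820:Tue 1824:Sun 1828:Fri 1832:Wed 1836:Mon 1840:Sat✓ 1844:Thu 1848:Tue 1852:Sun 1856:Fri 1860:Wed 1864:Mon 1868:Sat✓ 1872:Thu 1876:Tue 1880:Sun 1884:Fri 1888:Wed
Saturday: 1840, 1868 → 2.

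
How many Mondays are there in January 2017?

January 2017 has 31 days and begins on Sunday.
The first Monday is January 2.
Mondays fall on 2, 9, 16, 23, 30 — that's 5.

5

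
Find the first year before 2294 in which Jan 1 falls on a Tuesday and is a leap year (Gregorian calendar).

2284

Jan 1 advances by 2 weekdays after a leap year and by 1 after a common year.
2294: Jan 1 is Monday.
2293: Sunday
2292: Friday (leap)
2291: Thursday
2290: Wednesday
2289: Tuesday
2288: Sunday (leap)
2287: Saturday
2286: Friday
2285: Thursday
2284: Tuesday (leap)
2284 begins on a Tuesday and is a leap year.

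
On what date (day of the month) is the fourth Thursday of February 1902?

27

February 1, 1902 is a Saturday, so the first Thursday is the 6th.
The fourth Thursday is 6 + 21 = 27.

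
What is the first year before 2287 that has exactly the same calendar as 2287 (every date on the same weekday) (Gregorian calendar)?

Two years share a calendar iff Jan 1 falls on the same weekday and both are leap or both are common. 2287: Jan 1 is Saturday, common year.
2286: Jan 1 Friday, common
2285: Jan 1 Thursday, common
2284: Jan 1 Tuesday, leap
2283: Jan 1 Monday, common
2282: Jan 1 Sunday, common
2281: Jan 1 Saturday, common
2281 matches on both conditions.

2281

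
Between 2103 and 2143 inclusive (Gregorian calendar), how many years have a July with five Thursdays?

July has 31 days; it has five Thursdays when Thursday falls among the first (month-length − 28) days — i.e. when July 1 is one of Thursday/Wednesday/Tuesday.
July 1 by year: 2103:Sun 2104:Tue✓ 2105:Wed✓ 2106:Thu✓ 2107:Fri 2108:Sun 2109:Mon 2110:Tue✓ 2111:Wed✓ 2112:Fri 2113:Sat 2114:Sun 2115:Mon 2116:Wed✓ 2117:Thu✓ …(11 more)… 2129:Fri 2130:Sat 2131:Sun 2132:Tue✓ 2133:Wed✓ 2134:Thu✓ 2135:Fri 2136:Sun 2137:Mon 2138:Tue✓ 2139:Wed✓ 2140:Fri 2141:Sat 2142:Sun 2143:Mon
Years with five Thursdays: 2104, 2105, 2106, 2110, 2111, 2116, 2117, 2121, 2122, 2123, 2127, 2128, 2132, 2133, 2134, 2138, 2139 → 17.

17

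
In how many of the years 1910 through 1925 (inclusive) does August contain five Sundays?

7

August has 31 days; it has five Sundays when Sunday falls among the first (month-length − 28) days — i.e. when August 1 is one of Sunday/Saturday/Friday.
August 1 by year: 1910:Mon 1911:Tue 1912:Thu 1913:Fri✓ 1914:Sat✓ 1915:Sun✓ 1916:Tue 1917:Wed 1918:Thu 1919:Fri✓ 1920:Sun✓ 1921:Mon 1922:Tue 1923:Wed 1924:Fri✓ 1925:Sat✓
Years with five Sundays: 1913, 1914, 1915, 1919, 1920, 1924, 1925 → 7.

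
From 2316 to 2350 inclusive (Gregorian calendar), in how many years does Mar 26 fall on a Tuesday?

Track Mar 26's weekday year by year (advancing +1, or +2 across a Feb 29):
  2316: Sun  2317: Mon (+1)  2318: Tue (+1) ✓  2319: Wed (+1)  2320: Fri (+2)
  2321: Sat (+1)  2322: Sun (+1)  2323: Mon (+1)  2324: Wed (+2)  2325: Thu (+1)
  2326: Fri (+1)  2327: Sat (+1)  2328: Mon (+2)  2329: Tue (+1) ✓  … (7 more years) …
  2337: Fri (+1)  2338: Sat (+1)  2339: Sun (+1)  2340: Tue (+2) ✓  2341: Wed (+1)
  2342: Thu (+1)  2343: Fri (+1)  2344: Sun (+2)  2345: Mon (+1)  2346: Tue (+1) ✓
  2347: Wed (+1)  2348: Fri (+2)  2349: Sat (+1)  2350: Sun (+1)
Tuesday years: 2318, 2329, 2335, 2340, 2346 — 5 in total.

5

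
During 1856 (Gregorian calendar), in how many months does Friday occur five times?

A month of length L has five Fridays iff its first Friday is on day ≤ L−28 (so day 1–3 in a 31-day month, 1–2 in a 30-day month, day 1 in a leap February).
Checking each month of 1856: Jan starts Tue (31d); Feb starts Fri (29d) ✓; Mar starts Sat (31d); Apr starts Tue (30d); May starts Thu (31d) ✓; Jun starts Sun (30d); Jul starts Tue (31d); Aug starts Fri (31d) ✓; Sep starts Mon (30d); Oct starts Wed (31d) ✓; Nov starts Sat (30d); Dec starts Mon (31d).
Five-Friday months: February, May, August, October → 4.

4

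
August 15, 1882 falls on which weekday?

Tuesday

January 1, 1882 is a Sunday.
August 15 is day 227 of the year, i.e. 226 days after Jan 1.
226 mod 7 = 2, so advance 2 weekdays from Sunday: Tuesday.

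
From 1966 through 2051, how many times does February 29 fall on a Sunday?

3

Leap years in 1966–2051: 21 of them.
Feb 29 weekday advances by 5 (mod 7) from one leap year to the next four years later (or differs when a century non-leap intervenes).
Leap-day weekdays: 1968:Thu 1972:Tue 1976:Sun✓ 1980:Fri 1984:Wed 1988:Mon 1992:Sat 1996:Thu 2000:Tue 2004:Sun✓ 2008:Fri 2012:Wed 2016:Mon 2020:Sat 2024:Thu 2028:Tue 2032:Sun✓ 2036:Fri 2040:Wed 2044:Mon 2048:Sat
Sunday: 1976, 2004, 2032 → 3.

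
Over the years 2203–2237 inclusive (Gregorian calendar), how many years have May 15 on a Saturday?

4

Track May 15's weekday year by year (advancing +1, or +2 across a Feb 29):
  2203: Sun  2204: Tue (+2)  2205: Wed (+1)  2206: Thu (+1)  2207: Fri (+1)
  2208: Sun (+2)  2209: Mon (+1)  2210: Tue (+1)  2211: Wed (+1)  2212: Fri (+2)
  2213: Sat (+1) ✓  2214: Sun (+1)  2215: Mon (+1)  2216: Wed (+2)  … (7 more years) …
  2224: Sat (+2) ✓  2225: Sun (+1)  2226: Mon (+1)  2227: Tue (+1)  2228: Thu (+2)
  2229: Fri (+1)  2230: Sat (+1) ✓  2231: Sun (+1)  2232: Tue (+2)  2233: Wed (+1)
  2234: Thu (+1)  2235: Fri (+1)  2236: Sun (+2)  2237: Mon (+1)
Saturday years: 2213, 2219, 2224, 2230 — 4 in total.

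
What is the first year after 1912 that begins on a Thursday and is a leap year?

1920

Jan 1 advances by 2 weekdays after a leap year and by 1 after a common year.
1912: Jan 1 is Monday (leap).
1913: Wednesday
1914: Thursday
1915: Friday
1916: Saturday (leap)
1917: Monday
1918: Tuesday
1919: Wednesday
1920: Thursday (leap)
1920 begins on a Thursday and is a leap year.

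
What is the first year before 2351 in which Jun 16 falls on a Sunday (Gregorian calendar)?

2346

From one year to the next, a fixed date's weekday advances by 1, or by 2 when a Feb 29 lies between the two dates.
2351: June 16 is Saturday.
2350: Friday (−1)
2349: Thursday (−1)
2348: Wednesday (−1)
2347: Monday (−2)
2346: Sunday (−1)
Jun 16 falls on a Sunday in 2346.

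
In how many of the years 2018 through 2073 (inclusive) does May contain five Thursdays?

May has 31 days; it has five Thursdays when Thursday falls among the first (month-length − 28) days — i.e. when May 1 is one of Thursday/Wednesday/Tuesday.
May 1 by year: 2018:Tue✓ 2019:Wed✓ 2020:Fri 2021:Sat 2022:Sun 2023:Mon 2024:Wed✓ 2025:Thu✓ 2026:Fri 2027:Sat 2028:Mon 2029:Tue✓ 2030:Wed✓ 2031:Thu✓ 2032:Sat …(26 more)… 2059:Thu✓ 2060:Sat 2061:Sun 2062:Mon 2063:Tue✓ 2064:Thu✓ 2065:Fri 2066:Sat 2067:Sun 2068:Tue✓ 2069:Wed✓ 2070:Thu✓ 2071:Fri 2072:Sun 2073:Mon
Years with five Thursdays: 2018, 2019, 2024, 2025, 2029, 2030, 2031, 2035, 2036, 2040, 2041, 2042, 2046, 2047, 2052, 2053, 2057, 2058, 2059, 2063, 2064, 2068, 2069, 2070 → 24.

24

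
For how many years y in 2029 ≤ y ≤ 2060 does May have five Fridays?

14

May has 31 days; it has five Fridays when Friday falls among the first (month-length − 28) days — i.e. when May 1 is one of Friday/Thursday/Wednesday.
May 1 by year: 2029:Tue 2030:Wed✓ 2031:Thu✓ 2032:Sat 2033:Sun 2034:Mon 2035:Tue 2036:Thu✓ 2037:Fri✓ 2038:Sat 2039:Sun 2040:Tue 2041:Wed✓ 2042:Thu✓ 2043:Fri✓ 2044:Sun 2045:Mon 2046:Tue 2047:Wed✓ 2048:Fri✓ 2049:Sat 2050:Sun 2051:Mon 2052:Wed✓ 2053:Thu✓ 2054:Fri✓ 2055:Sat 2056:Mon 2057:Tue 2058:Wed✓ 2059:Thu✓ 2060:Sat
Years with five Fridays: 2030, 2031, 2036, 2037, 2041, 2042, 2043, 2047, 2048, 2052, 2053, 2054, 2058, 2059 → 14.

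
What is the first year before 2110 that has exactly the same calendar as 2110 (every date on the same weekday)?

2098

Two years share a calendar iff Jan 1 falls on the same weekday and both are leap or both are common. 2110: Jan 1 is Wednesday, common year.
2109: Jan 1 Tuesday, common
2108: Jan 1 Sunday, leap
2107: Jan 1 Saturday, common
2106: Jan 1 Friday, common
2105: Jan 1 Thursday, common
2104: Jan 1 Tuesday, leap
2103: Jan 1 Monday, common
2102: Jan 1 Sunday, common
2101: Jan 1 Saturday, common
2100: Jan 1 Friday, common
2099: Jan 1 Thursday, common
2098: Jan 1 Wednesday, common
2098 matches on both conditions.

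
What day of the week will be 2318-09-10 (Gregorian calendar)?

Tuesday

January 1, 2318 is a Tuesday.
September 10 is day 253 of the year, i.e. 252 days after Jan 1.
252 mod 7 = 0, so advance 0 weekdays from Tuesday: Tuesday.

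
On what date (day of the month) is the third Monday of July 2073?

July 1, 2073 is a Saturday, so the first Monday is the 3rd.
The third Monday is 3 + 14 = 17.

17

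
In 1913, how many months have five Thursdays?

A month of length L has five Thursdays iff its first Thursday is on day ≤ L−28 (so day 1–3 in a 31-day month, 1–2 in a 30-day month, day 1 in a leap February).
Checking each month of 1913: Jan starts Wed (31d) ✓; Feb starts Sat (28d); Mar starts Sat (31d); Apr starts Tue (30d); May starts Thu (31d) ✓; Jun starts Sun (30d); Jul starts Tue (31d) ✓; Aug starts Fri (31d); Sep starts Mon (30d); Oct starts Wed (31d) ✓; Nov starts Sat (30d); Dec starts Mon (31d).
Five-Thursday months: January, May, July, October → 4.

4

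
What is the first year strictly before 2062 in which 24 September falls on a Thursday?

From one year to the next, a fixed date's weekday advances by 1, or by 2 when a Feb 29 lies between the two dates.
2062: September 24 is Sunday.
2061: Saturday (−1)
2060: Friday (−1)
2059: Wednesday (−2)
2058: Tuesday (−1)
2057: Monday (−1)
2056: Sunday (−1)
2055: Friday (−2)
2054: Thursday (−1)
24 September falls on a Thursday in 2054.

2054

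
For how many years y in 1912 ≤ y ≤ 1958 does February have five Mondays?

February has 28 days (29 in leap years); it has five Mondays when Monday falls among the first (month-length − 28) days — i.e. when February 1 is Monday in a leap year (never in a common year).
February 1 by year: 1912:Thu 1913:Sat 1914:Sun 1915:Mon 1916:Tue 1917:Thu 1918:Fri 1919:Sat 1920:Sun 1921:Tue 1922:Wed 1923:Thu 1924:Fri 1925:Sun 1926:Mon …(17 more)… 1944:Tue 1945:Thu 1946:Fri 1947:Sat 1948:Sun 1949:Tue 1950:Wed 1951:Thu 1952:Fri 1953:Sun 1954:Mon 1955:Tue 1956:Wed 1957:Fri 1958:Sat
Years with five Mondays: 1932 → 1.

1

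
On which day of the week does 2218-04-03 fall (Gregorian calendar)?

Friday

January 1, 2218 is a Thursday.
April 3 is day 93 of the year, i.e. 92 days after Jan 1.
92 mod 7 = 1, so advance 1 weekday from Thursday: Friday.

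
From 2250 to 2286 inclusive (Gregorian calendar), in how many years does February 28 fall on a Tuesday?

5

Track February 28's weekday year by year (advancing +1, or +2 across a Feb 29):
  2250: Thu  2251: Fri (+1)  2252: Sat (+1)  2253: Mon (+2)  2254: Tue (+1) ✓
  2255: Wed (+1)  2256: Thu (+1)  2257: Sat (+2)  2258: Sun (+1)  2259: Mon (+1)
  2260: Tue (+1) ✓  2261: Thu (+2)  2262: Fri (+1)  2263: Sat (+1)  … (9 more years) …
  2273: Fri (+2)  2274: Sat (+1)  2275: Sun (+1)  2276: Mon (+1)  2277: Wed (+2)
  2278: Thu (+1)  2279: Fri (+1)  2280: Sat (+1)  2281: Mon (+2)  2282: Tue (+1) ✓
  2283: Wed (+1)  2284: Thu (+1)  2285: Sat (+2)  2286: Sun (+1)
Tuesday years: 2254, 2260, 2265, 2271, 2282 — 5 in total.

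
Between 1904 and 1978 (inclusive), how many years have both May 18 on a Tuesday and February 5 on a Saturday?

0

Check each year's weekday for May 18 and February 5:
  1904: Wed/Fri  1905: Thu/Sun  1906: Fri/Mon  1907: Sat/Tue  1908: Mon/Wed  1909: Tue/Fri  1910: Wed/Sat  1911: Thu/Sun  1912: Sat/Mon  1913: Sun/Wed  1914: Mon/Thu  1915: Tue/Fri  1916: Thu/Sat  1917: Fri/Mon  …(47 more)…  1965: Tue/Fri  1966: Wed/Sat  1967: Thu/Sun  1968: Sat/Mon  1969: Sun/Wed  1970: Mon/Thu  1971: Tue/Fri  1972: Thu/Sat  1973: Fri/Mon  1974: Sat/Tue  1975: Sun/Wed  1976: Tue/Thu  1977: Wed/Sat  1978: Thu/Sun
Both conditions hold in: no year — 0.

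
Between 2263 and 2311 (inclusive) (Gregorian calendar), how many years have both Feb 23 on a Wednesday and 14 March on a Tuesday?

Check each year's weekday for Feb 23 and 14 March:
  2263: Mon/Sat  2264: Tue/Mon  2265: Thu/Tue  2266: Fri/Wed  2267: Sat/Thu  2268: Sun/Sat  2269: Tue/Sun  2270: Wed/Mon  2271: Thu/Tue  2272: Fri/Thu  2273: Sun/Fri  2274: Mon/Sat  2275: Tue/Sun  2276: Wed/Tue ✓  …(21 more)…  2298: Wed/Mon  2299: Thu/Tue  2300: Fri/Wed  2301: Sat/Thu  2302: Sun/Fri  2303: Mon/Sat  2304: Tue/Mon  2305: Thu/Tue  2306: Fri/Wed  2307: Sat/Thu  2308: Sun/Sat  2309: Tue/Sun  2310: Wed/Mon  2311: Thu/Tue
Both conditions hold in: 2276 — 1.

1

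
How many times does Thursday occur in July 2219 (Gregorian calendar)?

5

July 2219 has 31 days and begins on Thursday.
The first Thursday is July 1.
Thursdays fall on 1, 8, 15, 22, 29 — that's 5.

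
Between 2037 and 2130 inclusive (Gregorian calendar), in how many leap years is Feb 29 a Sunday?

3

Leap years in 2037–2130: 22 of them.
Feb 29 weekday advances by 5 (mod 7) from one leap year to the next four years later (or differs when a century non-leap intervenes).
Leap-day weekdays: 2040:Wed 2044:Mon 2048:Sat 2052:Thu 2056:Tue 2060:Sun✓ 2064:Fri 2068:Wed 2072:Mon 2076:Sat 2080:Thu 2084:Tue 2088:Sun✓ 2092:Fri 2096:Wed 2104:Fri 2108:Wed 2112:Mon 2116:Sat 2120:Thu 2124:Tue 2128:Sun✓
Sunday: 2060, 2088, 2128 → 3.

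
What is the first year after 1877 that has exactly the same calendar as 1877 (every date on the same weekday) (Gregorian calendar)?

1883

Two years share a calendar iff Jan 1 falls on the same weekday and both are leap or both are common. 1877: Jan 1 is Monday, common year.
1878: Jan 1 Tuesday, common
1879: Jan 1 Wednesday, common
1880: Jan 1 Thursday, leap
1881: Jan 1 Saturday, common
1882: Jan 1 Sunday, common
1883: Jan 1 Monday, common
1883 matches on both conditions.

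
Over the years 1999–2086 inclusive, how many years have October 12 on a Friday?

Track October 12's weekday year by year (advancing +1, or +2 across a Feb 29):
  1999: Tue  2000: Thu (+2)  2001: Fri (+1) ✓  2002: Sat (+1)  2003: Sun (+1)
  2004: Tue (+2)  2005: Wed (+1)  2006: Thu (+1)  2007: Fri (+1) ✓  2008: Sun (+2)
  2009: Mon (+1)  2010: Tue (+1)  2011: Wed (+1)  2012: Fri (+2) ✓  … (60 more years) …
  2073: Thu (+1)  2074: Fri (+1) ✓  2075: Sat (+1)  2076: Mon (+2)  2077: Tue (+1)
  2078: Wed (+1)  2079: Thu (+1)  2080: Sat (+2)  2081: Sun (+1)  2082: Mon (+1)
  2083: Tue (+1)  2084: Thu (+2)  2085: Fri (+1) ✓  2086: Sat (+1)
Friday years: 2001, 2007, 2012, 2018, 2029, 2035, 2040, 2046, 2057, 2063, 2068, 2074, 2085 — 13 in total.

13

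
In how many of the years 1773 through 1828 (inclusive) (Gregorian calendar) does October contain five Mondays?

October has 31 days; it has five Mondays when Monday falls among the first (month-length − 28) days — i.e. when October 1 is one of Monday/Sunday/Saturday.
October 1 by year: 1773:Fri 1774:Sat✓ 1775:Sun✓ 1776:Tue 1777:Wed 1778:Thu 1779:Fri 1780:Sun✓ 1781:Mon✓ 1782:Tue 1783:Wed 1784:Fri 1785:Sat✓ 1786:Sun✓ 1787:Mon✓ …(26 more)… 1814:Sat✓ 1815:Sun✓ 1816:Tue 1817:Wed 1818:Thu 1819:Fri 1820:Sun✓ 1821:Mon✓ 1822:Tue 1823:Wed 1824:Fri 1825:Sat✓ 1826:Sun✓ 1827:Mon✓ 1828:Wed
Years with five Mondays: 1774, 1775, 1780, 1781, 1785, 1786, 1787, 1791, 1792, 1796, 1797, 1798, 1803, 1804, 1808, 1809, 1810, 1814, 1815, 1820, 1821, 1825, 1826, 1827 → 24.

24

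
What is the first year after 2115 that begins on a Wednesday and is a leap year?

2116

Jan 1 advances by 2 weekdays after a leap year and by 1 after a common year.
2115: Jan 1 is Tuesday.
2116: Wednesday (leap)
2116 begins on a Wednesday and is a leap year.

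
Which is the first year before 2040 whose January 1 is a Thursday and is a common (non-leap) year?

Jan 1 advances by 2 weekdays after a leap year and by 1 after a common year.
2040: Jan 1 is Sunday (leap).
2039: Saturday
2038: Friday
2037: Thursday
2037 begins on a Thursday and is a common year.

2037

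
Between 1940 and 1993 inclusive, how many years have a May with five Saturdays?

May has 31 days; it has five Saturdays when Saturday falls among the first (month-length − 28) days — i.e. when May 1 is one of Saturday/Friday/Thursday.
May 1 by year: 1940:Wed 1941:Thu✓ 1942:Fri✓ 1943:Sat✓ 1944:Mon 1945:Tue 1946:Wed 1947:Thu✓ 1948:Sat✓ 1949:Sun 1950:Mon 1951:Tue 1952:Thu✓ 1953:Fri✓ 1954:Sat✓ …(24 more)… 1979:Tue 1980:Thu✓ 1981:Fri✓ 1982:Sat✓ 1983:Sun 1984:Tue 1985:Wed 1986:Thu✓ 1987:Fri✓ 1988:Sun 1989:Mon 1990:Tue 1991:Wed 1992:Fri✓ 1993:Sat✓
Years with five Saturdays: 1941, 1942, 1943, 1947, 1948, 1952, 1953, 1954, 1958, 1959, 1964, 1965, 1969, 1970, 1971, 1975, 1976, 1980, 1981, 1982, 1986, 1987, 1992, 1993 → 24.

24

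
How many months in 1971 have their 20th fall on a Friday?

1

Check the 20th of each month of 1971: Jan 20: Wed, Feb 20: Sat, Mar 20: Sat, Apr 20: Tue, May 20: Thu, Jun 20: Sun, Jul 20: Tue, Aug 20: Fri, Sep 20: Mon, Oct 20: Wed, Nov 20: Sat, Dec 20: Mon.
Friday occurs in August — 1 month.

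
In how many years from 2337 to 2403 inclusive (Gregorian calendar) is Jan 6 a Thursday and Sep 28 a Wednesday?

Check each year's weekday for Jan 6 and Sep 28:
  2337: Wed/Tue  2338: Thu/Wed ✓  2339: Fri/Thu  2340: Sat/Sat  2341: Mon/Sun  2342: Tue/Mon  2343: Wed/Tue  2344: Thu/Thu  2345: Sat/Fri  2346: Sun/Sat  2347: Mon/Sun  2348: Tue/Tue  2349: Thu/Wed ✓  2350: Fri/Thu  …(39 more)…  2390: Sat/Fri  2391: Sun/Sat  2392: Mon/Mon  2393: Wed/Tue  2394: Thu/Wed ✓  2395: Fri/Thu  2396: Sat/Sat  2397: Mon/Sun  2398: Tue/Mon  2399: Wed/Tue  2400: Thu/Thu  2401: Sat/Fri  2402: Sun/Sat  2403: Mon/Sun
Both conditions hold in: 2338, 2349, 2355, 2366, 2377, 2383, 2394 — 7.

7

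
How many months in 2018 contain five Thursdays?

A month of length L has five Thursdays iff its first Thursday is on day ≤ L−28 (so day 1–3 in a 31-day month, 1–2 in a 30-day month, day 1 in a leap February).
Checking each month of 2018: Jan starts Mon (31d); Feb starts Thu (28d); Mar starts Thu (31d) ✓; Apr starts Sun (30d); May starts Tue (31d) ✓; Jun starts Fri (30d); Jul starts Sun (31d); Aug starts Wed (31d) ✓; Sep starts Sat (30d); Oct starts Mon (31d); Nov starts Thu (30d) ✓; Dec starts Sat (31d).
Five-Thursday months: March, May, August, November → 4.

4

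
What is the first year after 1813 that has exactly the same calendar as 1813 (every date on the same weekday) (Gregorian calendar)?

1819

Two years share a calendar iff Jan 1 falls on the same weekday and both are leap or both are common. 1813: Jan 1 is Friday, common year.
1814: Jan 1 Saturday, common
1815: Jan 1 Sunday, common
1816: Jan 1 Monday, leap
1817: Jan 1 Wednesday, common
1818: Jan 1 Thursday, common
1819: Jan 1 Friday, common
1819 matches on both conditions.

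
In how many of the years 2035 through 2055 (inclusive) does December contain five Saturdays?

December has 31 days; it has five Saturdays when Saturday falls among the first (month-length − 28) days — i.e. when December 1 is one of Saturday/Friday/Thursday.
December 1 by year: 2035:Sat✓ 2036:Mon 2037:Tue 2038:Wed 2039:Thu✓ 2040:Sat✓ 2041:Sun 2042:Mon 2043:Tue 2044:Thu✓ 2045:Fri✓ 2046:Sat✓ 2047:Sun 2048:Tue 2049:Wed 2050:Thu✓ 2051:Fri✓ 2052:Sun 2053:Mon 2054:Tue 2055:Wed
Years with five Saturdays: 2035, 2039, 2040, 2044, 2045, 2046, 2050, 2051 → 8.

8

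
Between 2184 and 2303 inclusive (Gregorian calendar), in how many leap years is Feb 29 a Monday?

5

Leap years in 2184–2303: 28 of them.
Feb 29 weekday advances by 5 (mod 7) from one leap year to the next four years later (or differs when a century non-leap intervenes).
Leap-day weekdays: 2184:Sun 2188:Fri 2192:Wed 2196:Mon✓ 2204:Wed 2208:Mon✓ 2212:Sat 2216:Thu 2220:Tue 2224:Sun 2228:Fri 2232:Wed 2236:Mon✓ 2240:Sat 2244:Thu 2248:Tue 2252:Sun 2256:Fri 2260:Wed 2264:Mon✓ 2268:Sat 2272:Thu 2276:Tue 2280:Sun 2284:Fri 2288:Wed 2292:Mon✓ 2296:Sat
Monday: 2196, 2208, 2236, 2264, 2292 → 5.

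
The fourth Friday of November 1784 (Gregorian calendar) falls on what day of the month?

November 1, 1784 is a Monday, so the first Friday is the 5th.
The fourth Friday is 5 + 21 = 26.

26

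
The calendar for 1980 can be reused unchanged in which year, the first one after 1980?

Two years share a calendar iff Jan 1 falls on the same weekday and both are leap or both are common. 1980: Jan 1 is Tuesday, leap year.
1981: Jan 1 Thursday, common
1982: Jan 1 Friday, common
1983: Jan 1 Saturday, common
1984: Jan 1 Sunday, leap
1985: Jan 1 Tuesday, common
1986: Jan 1 Wednesday, common
1987: Jan 1 Thursday, common
1988: Jan 1 Friday, leap
1989: Jan 1 Sunday, common
1990: Jan 1 Monday, common
1991: Jan 1 Tuesday, common
1992: Jan 1 Wednesday, leap
1993: Jan 1 Friday, common
1994: Jan 1 Saturday, common
1995: Jan 1 Sunday, common
1996: Jan 1 Monday, leap
1997: Jan 1 Wednesday, common
1998: Jan 1 Thursday, common
1999: Jan 1 Friday, common
2000: Jan 1 Saturday, leap
2001: Jan 1 Monday, common
2002: Jan 1 Tuesday, common
2003: Jan 1 Wednesday, common
2004: Jan 1 Thursday, leap
2005: Jan 1 Saturday, common
2006: Jan 1 Sunday, common
2007: Jan 1 Monday, common
2008: Jan 1 Tuesday, leap
2008 matches on both conditions.

2008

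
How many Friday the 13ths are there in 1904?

1

Check the 13th of each month of 1904: Jan 13: Wed, Feb 13: Sat, Mar 13: Sun, Apr 13: Wed, May 13: Fri, Jun 13: Mon, Jul 13: Wed, Aug 13: Sat, Sep 13: Tue, Oct 13: Thu, Nov 13: Sun, Dec 13: Tue.
Friday occurs in May — 1 month.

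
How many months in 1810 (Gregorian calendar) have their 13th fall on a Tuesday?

Check the 13th of each month of 1810: Jan 13: Sat, Feb 13: Tue, Mar 13: Tue, Apr 13: Fri, May 13: Sun, Jun 13: Wed, Jul 13: Fri, Aug 13: Mon, Sep 13: Thu, Oct 13: Sat, Nov 13: Tue, Dec 13: Thu.
Tuesday occurs in February, March, November — 3 months.

3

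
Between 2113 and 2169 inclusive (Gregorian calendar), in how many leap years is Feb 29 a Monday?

Leap years in 2113–2169: 14 of them.
Feb 29 weekday advances by 5 (mod 7) from one leap year to the next four years later (or differs when a century non-leap intervenes).
Leap-day weekdays: 2116:Sat 2120:Thu 2124:Tue 2128:Sun 2132:Fri 2136:Wed 2140:Mon✓ 2144:Sat 2148:Thu 2152:Tue 2156:Sun 2160:Fri 2164:Wed 2168:Mon✓
Monday: 2140, 2168 → 2.

2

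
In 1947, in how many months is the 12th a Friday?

2

Check the 12th of each month of 1947: Jan 12: Sun, Feb 12: Wed, Mar 12: Wed, Apr 12: Sat, May 12: Mon, Jun 12: Thu, Jul 12: Sat, Aug 12: Tue, Sep 12: Fri, Oct 12: Sun, Nov 12: Wed, Dec 12: Fri.
Friday occurs in September, December — 2 months.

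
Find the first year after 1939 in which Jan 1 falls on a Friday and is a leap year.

1960

Jan 1 advances by 2 weekdays after a leap year and by 1 after a common year.
1939: Jan 1 is Sunday.
1940: Monday (leap)
1941: Wednesday
1942: Thursday
1943: Friday
1944: Saturday (leap)
1945: Monday
1946: Tuesday
1947: Wednesday
1948: Thursday (leap)
1949: Saturday
1950: Sunday
1951: Monday
1952: Tuesday (leap)
1953: Thursday
1954: Friday
1955: Saturday
1956: Sunday (leap)
1957: Tuesday
1958: Wednesday
1959: Thursday
1960: Friday (leap)
1960 begins on a Friday and is a leap year.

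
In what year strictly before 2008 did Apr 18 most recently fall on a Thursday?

2002

From one year to the next, a fixed date's weekday advances by 1, or by 2 when a Feb 29 lies between the two dates.
2008: April 18 is Friday.
2007: Wednesday (−2)
2006: Tuesday (−1)
2005: Monday (−1)
2004: Sunday (−1)
2003: Friday (−2)
2002: Thursday (−1)
Apr 18 falls on a Thursday in 2002.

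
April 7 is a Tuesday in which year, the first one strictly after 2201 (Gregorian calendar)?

From one year to the next, a fixed date's weekday advances by 1, or by 2 when a Feb 29 lies between the two dates.
2201: April 7 is Tuesday.
2202: Wednesday (+1)
2203: Thursday (+1)
2204: Saturday (+2)
2205: Sunday (+1)
2206: Monday (+1)
2207: Tuesday (+1)
April 7 falls on a Tuesday in 2207.

2207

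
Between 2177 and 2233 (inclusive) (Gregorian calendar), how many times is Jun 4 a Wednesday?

9

Track Jun 4's weekday year by year (advancing +1, or +2 across a Feb 29):
  2177: Wed ✓  2178: Thu (+1)  2179: Fri (+1)  2180: Sun (+2)  2181: Mon (+1)
  2182: Tue (+1)  2183: Wed (+1) ✓  2184: Fri (+2)  2185: Sat (+1)  2186: Sun (+1)
  2187: Mon (+1)  2188: Wed (+2) ✓  2189: Thu (+1)  2190: Fri (+1)  … (29 more years) …
  2220: Sun (+2)  2221: Mon (+1)  2222: Tue (+1)  2223: Wed (+1) ✓  2224: Fri (+2)
  2225: Sat (+1)  2226: Sun (+1)  2227: Mon (+1)  2228: Wed (+2) ✓  2229: Thu (+1)
  2230: Fri (+1)  2231: Sat (+1)  2232: Mon (+2)  2233: Tue (+1)
Wednesday years: 2177, 2183, 2188, 2194, 2200, 2206, 2217, 2223, 2228 — 9 in total.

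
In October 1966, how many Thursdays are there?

October 1966 has 31 days and begins on Saturday.
The first Thursday is October 6.
Thursdays fall on 6, 13, 20, 27 — that's 4.

4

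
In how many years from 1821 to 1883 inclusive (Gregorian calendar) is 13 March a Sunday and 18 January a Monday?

2

Check each year's weekday for 13 March and 18 January:
  1821: Tue/Thu  1822: Wed/Fri  1823: Thu/Sat  1824: Sat/Sun  1825: Sun/Tue  1826: Mon/Wed  1827: Tue/Thu  1828: Thu/Fri  1829: Fri/Sun  1830: Sat/Mon  1831: Sun/Tue  1832: Tue/Wed  1833: Wed/Fri  1834: Thu/Sat  …(35 more)…  1870: Sun/Tue  1871: Mon/Wed  1872: Wed/Thu  1873: Thu/Sat  1874: Fri/Sun  1875: Sat/Mon  1876: Mon/Tue  1877: Tue/Thu  1878: Wed/Fri  1879: Thu/Sat  1880: Sat/Sun  1881: Sun/Tue  1882: Mon/Wed  1883: Tue/Thu
Both conditions hold in: 1836, 1864 — 2.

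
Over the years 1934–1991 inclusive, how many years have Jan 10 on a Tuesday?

8

Track Jan 10's weekday year by year (advancing +1, or +2 across a Feb 29):
  1934: Wed  1935: Thu (+1)  1936: Fri (+1)  1937: Sun (+2)  1938: Mon (+1)
  1939: Tue (+1) ✓  1940: Wed (+1)  1941: Fri (+2)  1942: Sat (+1)  1943: Sun (+1)
  1944: Mon (+1)  1945: Wed (+2)  1946: Thu (+1)  1947: Fri (+1)  … (30 more years) …
  1978: Tue (+1) ✓  1979: Wed (+1)  1980: Thu (+1)  1981: Sat (+2)  1982: Sun (+1)
  1983: Mon (+1)  1984: Tue (+1) ✓  1985: Thu (+2)  1986: Fri (+1)  1987: Sat (+1)
  1988: Sun (+1)  1989: Tue (+2) ✓  1990: Wed (+1)  1991: Thu (+1)
Tuesday years: 1939, 1950, 1956, 1961, 1967, 1978, 1984, 1989 — 8 in total.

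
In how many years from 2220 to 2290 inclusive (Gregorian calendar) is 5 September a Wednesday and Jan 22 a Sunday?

3

Check each year's weekday for 5 September and Jan 22:
  2220: Tue/Sat  2221: Wed/Mon  2222: Thu/Tue  2223: Fri/Wed  2224: Sun/Thu  2225: Mon/Sat  2226: Tue/Sun  2227: Wed/Mon  2228: Fri/Tue  2229: Sat/Thu  2230: Sun/Fri  2231: Mon/Sat  2232: Wed/Sun ✓  2233: Thu/Tue  …(43 more)…  2277: Wed/Mon  2278: Thu/Tue  2279: Fri/Wed  2280: Sun/Thu  2281: Mon/Sat  2282: Tue/Sun  2283: Wed/Mon  2284: Fri/Tue  2285: Sat/Thu  2286: Sun/Fri  2287: Mon/Sat  2288: Wed/Sun ✓  2289: Thu/Tue  2290: Fri/Wed
Both conditions hold in: 2232, 2260, 2288 — 3.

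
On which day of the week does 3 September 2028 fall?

January 1, 2028 is a Saturday.
September 3 is day 247 of the year, i.e. 246 days after Jan 1.
246 mod 7 = 1, so advance 1 weekday from Saturday: Sunday.

Sunday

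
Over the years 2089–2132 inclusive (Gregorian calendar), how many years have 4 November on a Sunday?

7

Track 4 November's weekday year by year (advancing +1, or +2 across a Feb 29):
  2089: Fri  2090: Sat (+1)  2091: Sun (+1) ✓  2092: Tue (+2)  2093: Wed (+1)
  2094: Thu (+1)  2095: Fri (+1)  2096: Sun (+2) ✓  2097: Mon (+1)  2098: Tue (+1)
  2099: Wed (+1)  2100: Thu (+1)  2101: Fri (+1)  2102: Sat (+1)  … (16 more years) …
  2119: Sat (+1)  2120: Mon (+2)  2121: Tue (+1)  2122: Wed (+1)  2123: Thu (+1)
  2124: Sat (+2)  2125: Sun (+1) ✓  2126: Mon (+1)  2127: Tue (+1)  2128: Thu (+2)
  2129: Fri (+1)  2130: Sat (+1)  2131: Sun (+1) ✓  2132: Tue (+2)
Sunday years: 2091, 2096, 2103, 2108, 2114, 2125, 2131 — 7 in total.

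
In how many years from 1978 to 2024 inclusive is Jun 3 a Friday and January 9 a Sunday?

Check each year's weekday for Jun 3 and January 9:
  1978: Sat/Mon  1979: Sun/Tue  1980: Tue/Wed  1981: Wed/Fri  1982: Thu/Sat  1983: Fri/Sun ✓  1984: Sun/Mon  1985: Mon/Wed  1986: Tue/Thu  1987: Wed/Fri  1988: Fri/Sat  1989: Sat/Mon  1990: Sun/Tue  1991: Mon/Wed  …(19 more)…  2011: Fri/Sun ✓  2012: Sun/Mon  2013: Mon/Wed  2014: Tue/Thu  2015: Wed/Fri  2016: Fri/Sat  2017: Sat/Mon  2018: Sun/Tue  2019: Mon/Wed  2020: Wed/Thu  2021: Thu/Sat  2022: Fri/Sun ✓  2023: Sat/Mon  2024: Mon/Tue
Both conditions hold in: 1983, 1994, 2005, 2011, 2022 — 5.

5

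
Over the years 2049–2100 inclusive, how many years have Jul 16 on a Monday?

7

Track Jul 16's weekday year by year (advancing +1, or +2 across a Feb 29):
  2049: Fri  2050: Sat (+1)  2051: Sun (+1)  2052: Tue (+2)  2053: Wed (+1)
  2054: Thu (+1)  2055: Fri (+1)  2056: Sun (+2)  2057: Mon (+1) ✓  2058: Tue (+1)
  2059: Wed (+1)  2060: Fri (+2)  2061: Sat (+1)  2062: Sun (+1)  … (24 more years) …
  2087: Wed (+1)  2088: Fri (+2)  2089: Sat (+1)  2090: Sun (+1)  2091: Mon (+1) ✓
  2092: Wed (+2)  2093: Thu (+1)  2094: Fri (+1)  2095: Sat (+1)  2096: Mon (+2) ✓
  2097: Tue (+1)  2098: Wed (+1)  2099: Thu (+1)  2100: Fri (+1)
Monday years: 2057, 2063, 2068, 2074, 2085, 2091, 2096 — 7 in total.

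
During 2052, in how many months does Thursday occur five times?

A month of length L has five Thursdays iff its first Thursday is on day ≤ L−28 (so day 1–3 in a 31-day month, 1–2 in a 30-day month, day 1 in a leap February).
Checking each month of 2052: Jan starts Mon (31d); Feb starts Thu (29d) ✓; Mar starts Fri (31d); Apr starts Mon (30d); May starts Wed (31d) ✓; Jun starts Sat (30d); Jul starts Mon (31d); Aug starts Thu (31d) ✓; Sep starts Sun (30d); Oct starts Tue (31d) ✓; Nov starts Fri (30d); Dec starts Sun (31d).
Five-Thursday months: February, May, August, October → 4.

4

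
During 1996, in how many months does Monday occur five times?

A month of length L has five Mondays iff its first Monday is on day ≤ L−28 (so day 1–3 in a 31-day month, 1–2 in a 30-day month, day 1 in a leap February).
Checking each month of 1996: Jan starts Mon (31d) ✓; Feb starts Thu (29d); Mar starts Fri (31d); Apr starts Mon (30d) ✓; May starts Wed (31d); Jun starts Sat (30d); Jul starts Mon (31d) ✓; Aug starts Thu (31d); Sep starts Sun (30d) ✓; Oct starts Tue (31d); Nov starts Fri (30d); Dec starts Sun (31d) ✓.
Five-Monday months: January, April, July, September, December → 5.

5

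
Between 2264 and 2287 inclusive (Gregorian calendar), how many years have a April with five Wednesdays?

6

April has 30 days; it has five Wednesdays when Wednesday falls among the first (month-length − 28) days — i.e. when April 1 is one of Wednesday/Tuesday.
April 1 by year: 2264:Fri 2265:Sat 2266:Sun 2267:Mon 2268:Wed✓ 2269:Thu 2270:Fri 2271:Sat 2272:Mon 2273:Tue✓ 2274:Wed✓ 2275:Thu 2276:Sat 2277:Sun 2278:Mon 2279:Tue✓ 2280:Thu 2281:Fri 2282:Sat 2283:Sun 2284:Tue✓ 2285:Wed✓ 2286:Thu 2287:Fri
Years with five Wednesdays: 2268, 2273, 2274, 2279, 2284, 2285 → 6.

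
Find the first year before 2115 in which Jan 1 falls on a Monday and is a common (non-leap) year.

2114

Jan 1 advances by 2 weekdays after a leap year and by 1 after a common year.
2115: Jan 1 is Tuesday.
2114: Monday
2114 begins on a Monday and is a common year.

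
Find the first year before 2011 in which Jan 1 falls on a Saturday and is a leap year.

Jan 1 advances by 2 weekdays after a leap year and by 1 after a common year.
2011: Jan 1 is Saturday.
2010: Friday
2009: Thursday
2008: Tuesday (leap)
2007: Monday
2006: Sunday
2005: Saturday
2004: Thursday (leap)
2003: Wednesday
2002: Tuesday
2001: Monday
2000: Saturday (leap)
2000 begins on a Saturday and is a leap year.

2000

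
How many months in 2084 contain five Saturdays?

5

A month of length L has five Saturdays iff its first Saturday is on day ≤ L−28 (so day 1–3 in a 31-day month, 1–2 in a 30-day month, day 1 in a leap February).
Checking each month of 2084: Jan starts Sat (31d) ✓; Feb starts Tue (29d); Mar starts Wed (31d); Apr starts Sat (30d) ✓; May starts Mon (31d); Jun starts Thu (30d); Jul starts Sat (31d) ✓; Aug starts Tue (31d); Sep starts Fri (30d) ✓; Oct starts Sun (31d); Nov starts Wed (30d); Dec starts Fri (31d) ✓.
Five-Saturday months: January, April, July, September, December → 5.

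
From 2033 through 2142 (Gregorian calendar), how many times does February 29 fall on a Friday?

Leap years in 2033–2142: 26 of them.
Feb 29 weekday advances by 5 (mod 7) from one leap year to the next four years later (or differs when a century non-leap intervenes).
Leap-day weekdays: 2036:Fri✓ 2040:Wed 2044:Mon 2048:Sat 2052:Thu 2056:Tue 2060:Sun 2064:Fri✓ 2068:Wed 2072:Mon 2076:Sat 2080:Thu 2084:Tue 2088:Sun 2092:Fri✓ 2096:Wed 2104:Fri✓ 2108:Wed 2112:Mon 2116:Sat 2120:Thu 2124:Tue 2128:Sun 2132:Fri✓ 2136:Wed 2140:Mon
Friday: 2036, 2064, 2092, 2104, 2132 → 5.

5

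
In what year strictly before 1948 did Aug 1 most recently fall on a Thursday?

1946

From one year to the next, a fixed date's weekday advances by 1, or by 2 when a Feb 29 lies between the two dates.
1948: August 1 is Sunday.
1947: Friday (−2)
1946: Thursday (−1)
Aug 1 falls on a Thursday in 1946.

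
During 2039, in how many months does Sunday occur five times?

A month of length L has five Sundays iff its first Sunday is on day ≤ L−28 (so day 1–3 in a 31-day month, 1–2 in a 30-day month, day 1 in a leap February).
Checking each month of 2039: Jan starts Sat (31d) ✓; Feb starts Tue (28d); Mar starts Tue (31d); Apr starts Fri (30d); May starts Sun (31d) ✓; Jun starts Wed (30d); Jul starts Fri (31d) ✓; Aug starts Mon (31d); Sep starts Thu (30d); Oct starts Sat (31d) ✓; Nov starts Tue (30d); Dec starts Thu (31d).
Five-Sunday months: January, May, July, October → 4.

4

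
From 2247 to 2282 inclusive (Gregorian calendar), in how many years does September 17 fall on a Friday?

Track September 17's weekday year by year (advancing +1, or +2 across a Feb 29):
  2247: Fri ✓  2248: Sun (+2)  2249: Mon (+1)  2250: Tue (+1)  2251: Wed (+1)
  2252: Fri (+2) ✓  2253: Sat (+1)  2254: Sun (+1)  2255: Mon (+1)  2256: Wed (+2)
  2257: Thu (+1)  2258: Fri (+1) ✓  2259: Sat (+1)  2260: Mon (+2)  … (8 more years) …
  2269: Fri (+1) ✓  2270: Sat (+1)  2271: Sun (+1)  2272: Tue (+2)  2273: Wed (+1)
  2274: Thu (+1)  2275: Fri (+1) ✓  2276: Sun (+2)  2277: Mon (+1)  2278: Tue (+1)
  2279: Wed (+1)  2280: Fri (+2) ✓  2281: Sat (+1)  2282: Sun (+1)
Friday years: 2247, 2252, 2258, 2269, 2275, 2280 — 6 in total.

6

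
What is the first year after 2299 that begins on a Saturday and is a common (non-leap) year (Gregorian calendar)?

Jan 1 advances by 2 weekdays after a leap year and by 1 after a common year.
2299: Jan 1 is Sunday.
2300: Monday
2301: Tuesday
2302: Wednesday
2303: Thursday
2304: Friday (leap)
2305: Sunday
2306: Monday
2307: Tuesday
2308: Wednesday (leap)
2309: Friday
2310: Saturday
2310 begins on a Saturday and is a common year.

2310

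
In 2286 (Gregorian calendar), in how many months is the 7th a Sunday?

3

Check the 7th of each month of 2286: Jan 7: Thu, Feb 7: Sun, Mar 7: Sun, Apr 7: Wed, May 7: Fri, Jun 7: Mon, Jul 7: Wed, Aug 7: Sat, Sep 7: Tue, Oct 7: Thu, Nov 7: Sun, Dec 7: Tue.
Sunday occurs in February, March, November — 3 months.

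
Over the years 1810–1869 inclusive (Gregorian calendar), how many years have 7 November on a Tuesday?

Track 7 November's weekday year by year (advancing +1, or +2 across a Feb 29):
  1810: Wed  1811: Thu (+1)  1812: Sat (+2)  1813: Sun (+1)  1814: Mon (+1)
  1815: Tue (+1) ✓  1816: Thu (+2)  1817: Fri (+1)  1818: Sat (+1)  1819: Sun (+1)
  1820: Tue (+2) ✓  1821: Wed (+1)  1822: Thu (+1)  1823: Fri (+1)  … (32 more years) …
  1856: Fri (+2)  1857: Sat (+1)  1858: Sun (+1)  1859: Mon (+1)  1860: Wed (+2)
  1861: Thu (+1)  1862: Fri (+1)  1863: Sat (+1)  1864: Mon (+2)  1865: Tue (+1) ✓
  1866: Wed (+1)  1867: Thu (+1)  1868: Sat (+2)  1869: Sun (+1)
Tuesday years: 1815, 1820, 1826, 1837, 1843, 1848, 1854, 1865 — 8 in total.

8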